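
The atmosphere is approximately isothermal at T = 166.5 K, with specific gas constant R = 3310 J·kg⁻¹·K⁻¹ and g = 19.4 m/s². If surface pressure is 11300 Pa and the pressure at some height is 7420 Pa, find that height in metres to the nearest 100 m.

Scale height: H = RT/g = 3310 × 166.5 / 19.4 = 28408 m.
Invert the barometric formula: z = H ln(P₀/P).
P₀/P = 11300/7420 = 1.5229; ln(1.5229) = 0.42062.
z = 28408 × 0.42062 = 11949 m.

z ≈ 11900 m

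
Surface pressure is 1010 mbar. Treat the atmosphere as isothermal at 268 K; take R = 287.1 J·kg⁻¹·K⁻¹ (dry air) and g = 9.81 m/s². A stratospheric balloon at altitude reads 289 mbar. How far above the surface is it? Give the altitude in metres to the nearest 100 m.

z ≈ 9800 m

Scale height: H = RT/g = 287.1 × 268 / 9.81 = 7843.3 m.
Invert the barometric formula: z = H ln(P₀/P).
P₀/P = 1010/289 = 3.4948; ln(3.4948) = 1.2513.
z = 7843.3 × 1.2513 = 9814.3 m.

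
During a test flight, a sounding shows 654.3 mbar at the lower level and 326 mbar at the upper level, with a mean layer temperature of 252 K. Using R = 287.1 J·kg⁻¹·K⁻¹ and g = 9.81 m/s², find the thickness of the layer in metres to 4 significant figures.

Δz ≈ 5138 m

Hypsometric equation: Δz = (R T̄/g) ln(P₁/P₂).
R T̄/g = 287.1 × 252 / 9.81 = 7375.0 m.
ln(654.3/326) = ln(2.0071) = 0.69669.
Δz = 7375.0 × 0.69669 = 5138.1 m.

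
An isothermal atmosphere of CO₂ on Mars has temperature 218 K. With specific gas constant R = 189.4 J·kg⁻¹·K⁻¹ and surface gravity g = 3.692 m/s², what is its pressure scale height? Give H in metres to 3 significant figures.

The scale height of an isothermal atmosphere is H = RT/g.
H = 189.4 × 218 / 3.692 = 41289/3.692 = 11183 m.

H ≈ 11200 m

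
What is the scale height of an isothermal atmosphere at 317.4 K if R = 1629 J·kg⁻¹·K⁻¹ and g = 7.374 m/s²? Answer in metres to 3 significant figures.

H ≈ 70100 m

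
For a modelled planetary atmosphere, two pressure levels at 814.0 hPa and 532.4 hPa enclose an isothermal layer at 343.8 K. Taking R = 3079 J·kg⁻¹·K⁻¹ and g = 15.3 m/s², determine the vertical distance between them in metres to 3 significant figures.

Δz ≈ 29400 m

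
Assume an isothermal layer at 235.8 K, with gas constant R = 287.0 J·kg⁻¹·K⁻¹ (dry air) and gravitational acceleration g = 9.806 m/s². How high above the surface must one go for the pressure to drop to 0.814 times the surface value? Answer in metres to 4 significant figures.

z ≈ 1420 m

Scale height: H = RT/g = 287.0 × 235.8 / 9.806 = 6901.3 m.
Set P/P₀ = exp(−z/H) = 0.814, so z = −H ln(0.814).
−ln(0.814) = 0.20579; z = 6901.3 × 0.20579 = 1420.2 m.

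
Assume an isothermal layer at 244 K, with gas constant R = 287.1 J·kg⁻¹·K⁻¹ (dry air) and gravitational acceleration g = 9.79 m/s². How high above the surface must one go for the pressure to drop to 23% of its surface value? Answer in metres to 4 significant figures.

z ≈ 10520 m

Scale height: H = RT/g = 287.1 × 244 / 9.79 = 7155.5 m.
Set P/P₀ = exp(−z/H) = 0.23, so z = −H ln(0.23).
−ln(0.23) = 1.4697; z = 7155.5 × 1.4697 = 10516 m.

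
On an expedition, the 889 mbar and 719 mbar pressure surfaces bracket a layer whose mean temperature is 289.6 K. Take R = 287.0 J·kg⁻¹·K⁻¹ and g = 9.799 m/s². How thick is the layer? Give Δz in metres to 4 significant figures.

Δz ≈ 1800 m

Hypsometric equation: Δz = (R T̄/g) ln(P₁/P₂).
R T̄/g = 287.0 × 289.6 / 9.799 = 8482.0 m.
ln(889/719) = ln(1.2364) = 0.21220.
Δz = 8482.0 × 0.21220 = 1799.9 m.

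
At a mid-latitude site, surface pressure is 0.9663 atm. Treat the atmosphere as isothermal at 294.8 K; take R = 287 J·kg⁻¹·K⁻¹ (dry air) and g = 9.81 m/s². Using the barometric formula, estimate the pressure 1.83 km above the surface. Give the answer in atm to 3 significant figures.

P ≈ 0.782 atm

Scale height: H = RT/g = 287 × 294.8 / 9.81 = 8624.6 m.
Barometric formula: P = P₀ exp(−z/H).
z/H = 1830.0/8624.6 = 0.21218; exp(−0.21218) = 0.80882.
P = 0.9663 × 0.80882 = 0.78156 atm.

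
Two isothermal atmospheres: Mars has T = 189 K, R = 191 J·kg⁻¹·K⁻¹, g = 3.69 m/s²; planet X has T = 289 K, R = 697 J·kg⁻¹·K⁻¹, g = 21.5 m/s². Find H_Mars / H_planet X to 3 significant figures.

H = RT/g for each body.
H_Mars = 191 × 189 / 3.69 = 9782.9 m.
H_planet X = 697 × 289 / 21.5 = 9369.0 m.
H_Mars/H_planet X = 9782.9/9369.0 = 1.0442.

H_Mars/H_planet X ≈ 1.04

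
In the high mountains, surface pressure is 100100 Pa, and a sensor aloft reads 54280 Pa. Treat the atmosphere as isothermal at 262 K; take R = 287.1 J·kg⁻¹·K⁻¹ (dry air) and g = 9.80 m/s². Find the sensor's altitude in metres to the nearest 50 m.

z ≈ 4700 m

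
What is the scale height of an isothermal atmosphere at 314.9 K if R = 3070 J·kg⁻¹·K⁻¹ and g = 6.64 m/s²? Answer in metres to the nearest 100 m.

The scale height of an isothermal atmosphere is H = RT/g.
H = 3070 × 314.9 / 6.64 = 966740/6.64 = 145590 m.

H ≈ 145600 m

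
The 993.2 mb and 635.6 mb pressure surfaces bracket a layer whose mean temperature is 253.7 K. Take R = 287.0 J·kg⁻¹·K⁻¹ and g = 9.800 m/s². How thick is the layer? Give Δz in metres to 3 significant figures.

Δz ≈ 3320 m

Hypsometric equation: Δz = (R T̄/g) ln(P₁/P₂).
R T̄/g = 287.0 × 253.7 / 9.800 = 7429.8 m.
ln(993.2/635.6) = ln(1.5626) = 0.44635.
Δz = 7429.8 × 0.44635 = 3316.3 m.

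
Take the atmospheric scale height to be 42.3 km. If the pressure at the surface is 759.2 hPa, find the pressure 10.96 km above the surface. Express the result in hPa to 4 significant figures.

Barometric formula: P = P₀ exp(−z/H).
z/H = 10960/42300 = 0.25910; exp(−0.25910) = 0.77175.
P = 759.2 × 0.77175 = 585.91 hPa.

P ≈ 585.9 hPa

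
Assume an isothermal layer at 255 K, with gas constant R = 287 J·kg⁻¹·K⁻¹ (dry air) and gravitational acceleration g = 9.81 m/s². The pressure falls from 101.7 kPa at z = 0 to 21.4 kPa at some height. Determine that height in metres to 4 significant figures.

Scale height: H = RT/g = 287 × 255 / 9.81 = 7460.2 m.
Invert the barometric formula: z = H ln(P₀/P).
P₀/P = 101.7/21.4 = 4.7523; ln(4.7523) = 1.5586.
z = 7460.2 × 1.5586 = 11627 m.

z ≈ 11630 m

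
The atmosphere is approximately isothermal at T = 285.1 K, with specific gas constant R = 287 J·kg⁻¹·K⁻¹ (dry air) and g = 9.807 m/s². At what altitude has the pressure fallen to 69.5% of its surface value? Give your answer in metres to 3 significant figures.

z ≈ 3040 m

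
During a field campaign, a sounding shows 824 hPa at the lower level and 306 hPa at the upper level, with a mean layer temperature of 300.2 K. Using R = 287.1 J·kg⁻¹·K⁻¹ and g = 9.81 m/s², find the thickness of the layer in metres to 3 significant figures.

Hypsometric equation: Δz = (R T̄/g) ln(P₁/P₂).
R T̄/g = 287.1 × 300.2 / 9.81 = 8785.7 m.
ln(824/306) = ln(2.6928) = 0.99058.
Δz = 8785.7 × 0.99058 = 8702.9 m.

Δz ≈ 8700 m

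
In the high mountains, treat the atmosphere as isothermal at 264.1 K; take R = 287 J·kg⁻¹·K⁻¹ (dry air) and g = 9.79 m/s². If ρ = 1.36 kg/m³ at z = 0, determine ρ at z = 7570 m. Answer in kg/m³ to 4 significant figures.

Scale height: H = RT/g = 287 × 264.1 / 9.79 = 7742.3 m.
In an isothermal atmosphere, density decays like pressure: ρ = ρ₀ exp(−z/H).
z/H = 7570.0/7742.3 = 0.97775; exp(−0.97775) = 0.37616.
ρ = 1.36 × 0.37616 = 0.51158 kg/m³.

ρ ≈ 0.5116 kg/m³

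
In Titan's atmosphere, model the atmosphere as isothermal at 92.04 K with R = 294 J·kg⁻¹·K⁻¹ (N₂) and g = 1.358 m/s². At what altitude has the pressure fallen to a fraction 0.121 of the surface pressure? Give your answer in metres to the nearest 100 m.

Scale height: H = RT/g = 294 × 92.04 / 1.358 = 19926 m.
Set P/P₀ = exp(−z/H) = 0.121, so z = −H ln(0.121).
−ln(0.121) = 2.1120; z = 19926 × 2.1120 = 42084 m.

z ≈ 42100 m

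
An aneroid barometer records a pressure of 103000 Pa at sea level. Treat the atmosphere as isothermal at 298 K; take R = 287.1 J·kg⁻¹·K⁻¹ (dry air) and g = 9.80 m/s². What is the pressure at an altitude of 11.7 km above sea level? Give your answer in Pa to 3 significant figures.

P ≈ 27000 Pa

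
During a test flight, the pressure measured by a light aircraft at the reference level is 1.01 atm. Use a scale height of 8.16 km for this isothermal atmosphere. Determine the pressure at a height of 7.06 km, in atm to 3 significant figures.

P ≈ 0.425 atm

Barometric formula: P = P₀ exp(−z/H).
z/H = 7060.0/8160.0 = 0.86520; exp(−0.86520) = 0.42097.
P = 1.01 × 0.42097 = 0.42518 atm.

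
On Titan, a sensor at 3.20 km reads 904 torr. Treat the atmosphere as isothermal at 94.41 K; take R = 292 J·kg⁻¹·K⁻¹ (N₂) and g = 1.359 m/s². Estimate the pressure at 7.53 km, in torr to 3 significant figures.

Scale height: H = RT/g = 292 × 94.41 / 1.359 = 20285 m.
Between two levels, P₂ = P₁ exp(−Δz/H) with Δz = z₂ − z₁.
Δz = 7530.0 − 3200.0 = 4330.0 m; Δz/H = 4330.0/20285 = 0.21346.
P₂ = 904 × exp(−0.21346) = 904 × 0.80778 = 730.23 torr.

P ≈ 730 torr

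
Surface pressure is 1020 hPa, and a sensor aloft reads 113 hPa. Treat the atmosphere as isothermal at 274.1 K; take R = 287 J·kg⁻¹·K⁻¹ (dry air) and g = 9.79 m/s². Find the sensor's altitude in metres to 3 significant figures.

Scale height: H = RT/g = 287 × 274.1 / 9.79 = 8035.4 m.
Invert the barometric formula: z = H ln(P₀/P).
P₀/P = 1020/113 = 9.0265; ln(9.0265) = 2.2002.
z = 8035.4 × 2.2002 = 17679 m.

z ≈ 17700 m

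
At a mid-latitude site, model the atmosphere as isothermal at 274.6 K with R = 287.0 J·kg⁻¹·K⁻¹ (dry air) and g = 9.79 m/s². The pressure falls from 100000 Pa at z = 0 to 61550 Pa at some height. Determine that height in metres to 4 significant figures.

z ≈ 3907 m

Scale height: H = RT/g = 287.0 × 274.6 / 9.79 = 8050.1 m.
Invert the barometric formula: z = H ln(P₀/P).
P₀/P = 100000/61550 = 1.6247; ln(1.6247) = 0.48532.
z = 8050.1 × 0.48532 = 3906.9 m.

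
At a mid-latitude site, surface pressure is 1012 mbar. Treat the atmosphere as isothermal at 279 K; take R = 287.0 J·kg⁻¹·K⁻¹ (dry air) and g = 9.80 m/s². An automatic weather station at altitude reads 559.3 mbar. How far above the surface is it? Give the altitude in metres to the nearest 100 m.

Scale height: H = RT/g = 287.0 × 279 / 9.80 = 8170.7 m.
Invert the barometric formula: z = H ln(P₀/P).
P₀/P = 1012/559.3 = 1.8094; ln(1.8094) = 0.59300.
z = 8170.7 × 0.59300 = 4845.2 m.

z ≈ 4800 m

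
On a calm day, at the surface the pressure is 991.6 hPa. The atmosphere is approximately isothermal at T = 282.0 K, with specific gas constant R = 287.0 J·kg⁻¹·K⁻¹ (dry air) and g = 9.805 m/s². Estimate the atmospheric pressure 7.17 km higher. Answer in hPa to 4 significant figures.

P ≈ 416.0 hPa

Scale height: H = RT/g = 287.0 × 282.0 / 9.805 = 8254.4 m.
Barometric formula: P = P₀ exp(−z/H).
z/H = 7170.0/8254.4 = 0.86863; exp(−0.86863) = 0.41953.
P = 991.6 × 0.41953 = 416.01 hPa.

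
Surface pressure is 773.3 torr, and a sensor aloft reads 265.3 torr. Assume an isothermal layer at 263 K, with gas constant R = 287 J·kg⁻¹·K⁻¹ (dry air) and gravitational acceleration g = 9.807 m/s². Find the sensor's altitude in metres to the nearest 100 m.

z ≈ 8200 m

Scale height: H = RT/g = 287 × 263 / 9.807 = 7696.6 m.
Invert the barometric formula: z = H ln(P₀/P).
P₀/P = 773.3/265.3 = 2.9148; ln(2.9148) = 1.0698.
z = 7696.6 × 1.0698 = 8233.8 m.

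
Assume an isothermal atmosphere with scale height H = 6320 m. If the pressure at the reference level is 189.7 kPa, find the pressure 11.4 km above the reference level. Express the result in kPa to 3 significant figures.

P ≈ 31.2 kPa

Barometric formula: P = P₀ exp(−z/H).
z/H = 11400/6320.0 = 1.8038; exp(−1.8038) = 0.16467.
P = 189.7 × 0.16467 = 31.238 kPa.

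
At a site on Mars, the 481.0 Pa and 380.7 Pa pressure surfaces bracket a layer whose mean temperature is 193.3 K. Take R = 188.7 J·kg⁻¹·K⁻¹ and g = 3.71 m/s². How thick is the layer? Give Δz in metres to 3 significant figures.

Δz ≈ 2300 m

Hypsometric equation: Δz = (R T̄/g) ln(P₁/P₂).
R T̄/g = 188.7 × 193.3 / 3.71 = 9831.7 m.
ln(481.0/380.7) = ln(1.2635) = 0.23389.
Δz = 9831.7 × 0.23389 = 2299.5 m.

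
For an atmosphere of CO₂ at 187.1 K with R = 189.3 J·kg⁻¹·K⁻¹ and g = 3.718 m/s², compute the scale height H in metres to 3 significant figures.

The scale height of an isothermal atmosphere is H = RT/g.
H = 189.3 × 187.1 / 3.718 = 35418/3.718 = 9526.1 m.

H ≈ 9530 m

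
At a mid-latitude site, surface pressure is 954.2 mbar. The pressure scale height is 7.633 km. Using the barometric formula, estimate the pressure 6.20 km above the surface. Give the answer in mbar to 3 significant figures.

Barometric formula: P = P₀ exp(−z/H).
z/H = 6200.0/7633.0 = 0.81226; exp(−0.81226) = 0.44385.
P = 954.2 × 0.44385 = 423.52 mbar.

P ≈ 424 mbar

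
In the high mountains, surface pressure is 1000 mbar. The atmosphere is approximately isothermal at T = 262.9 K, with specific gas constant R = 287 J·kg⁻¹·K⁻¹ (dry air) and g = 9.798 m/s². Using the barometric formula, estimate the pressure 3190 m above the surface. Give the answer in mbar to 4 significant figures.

Scale height: H = RT/g = 287 × 262.9 / 9.798 = 7700.8 m.
Barometric formula: P = P₀ exp(−z/H).
z/H = 3190.0/7700.8 = 0.41424; exp(−0.41424) = 0.66084.
P = 1000 × 0.66084 = 660.84 mbar.

P ≈ 660.8 mbar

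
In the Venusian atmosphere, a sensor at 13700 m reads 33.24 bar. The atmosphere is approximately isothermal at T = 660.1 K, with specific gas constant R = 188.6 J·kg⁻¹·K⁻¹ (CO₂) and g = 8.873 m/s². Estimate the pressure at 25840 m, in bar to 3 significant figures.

P ≈ 14.0 bar

Scale height: H = RT/g = 188.6 × 660.1 / 8.873 = 14031 m.
Between two levels, P₂ = P₁ exp(−Δz/H) with Δz = z₂ − z₁.
Δz = 25840 − 13700 = 12140 m; Δz/H = 12140/14031 = 0.86523.
P₂ = 33.24 × exp(−0.86523) = 33.24 × 0.42095 = 13.992 bar.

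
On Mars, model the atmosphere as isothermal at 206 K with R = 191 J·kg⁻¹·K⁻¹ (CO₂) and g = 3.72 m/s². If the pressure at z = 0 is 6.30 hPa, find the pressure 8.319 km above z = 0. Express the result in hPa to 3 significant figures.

Scale height: H = RT/g = 191 × 206 / 3.72 = 10577 m.
Barometric formula: P = P₀ exp(−z/H).
z/H = 8319.0/10577 = 0.78652; exp(−0.78652) = 0.45543.
P = 6.30 × 0.45543 = 2.8692 hPa.

P ≈ 2.87 hPa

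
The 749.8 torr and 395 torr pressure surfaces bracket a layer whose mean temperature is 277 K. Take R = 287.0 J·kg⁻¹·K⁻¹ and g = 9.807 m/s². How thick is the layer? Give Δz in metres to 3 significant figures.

Hypsometric equation: Δz = (R T̄/g) ln(P₁/P₂).
R T̄/g = 287.0 × 277 / 9.807 = 8106.4 m.
ln(749.8/395) = ln(1.8982) = 0.64091.
Δz = 8106.4 × 0.64091 = 5195.5 m.

Δz ≈ 5200 m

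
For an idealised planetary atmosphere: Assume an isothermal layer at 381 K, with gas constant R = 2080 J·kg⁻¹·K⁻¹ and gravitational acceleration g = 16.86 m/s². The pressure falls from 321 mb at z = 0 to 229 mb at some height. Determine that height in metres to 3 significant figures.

z ≈ 15900 m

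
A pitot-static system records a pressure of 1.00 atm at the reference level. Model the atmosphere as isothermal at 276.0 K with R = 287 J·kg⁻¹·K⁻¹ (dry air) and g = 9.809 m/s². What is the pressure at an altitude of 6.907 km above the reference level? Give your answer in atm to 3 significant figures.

P ≈ 0.425 atm

Scale height: H = RT/g = 287 × 276.0 / 9.809 = 8075.4 m.
Barometric formula: P = P₀ exp(−z/H).
z/H = 6907.0/8075.4 = 0.85531; exp(−0.85531) = 0.42515.
P = 1.00 × 0.42515 = 0.42515 atm.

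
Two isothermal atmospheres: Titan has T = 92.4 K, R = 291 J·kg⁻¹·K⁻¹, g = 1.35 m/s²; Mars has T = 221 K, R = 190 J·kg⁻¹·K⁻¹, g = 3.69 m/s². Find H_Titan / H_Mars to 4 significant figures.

H = RT/g for each body.
H_Titan = 291 × 92.4 / 1.35 = 19917 m.
H_Mars = 190 × 221 / 3.69 = 11379 m.
H_Titan/H_Mars = 19917/11379 = 1.7503.

H_Titan/H_Mars ≈ 1.750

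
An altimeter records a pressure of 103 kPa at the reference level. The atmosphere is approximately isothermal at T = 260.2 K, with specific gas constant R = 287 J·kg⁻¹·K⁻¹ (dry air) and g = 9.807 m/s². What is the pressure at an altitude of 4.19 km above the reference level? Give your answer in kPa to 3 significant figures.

Scale height: H = RT/g = 287 × 260.2 / 9.807 = 7614.7 m.
Barometric formula: P = P₀ exp(−z/H).
z/H = 4190.0/7614.7 = 0.55025; exp(−0.55025) = 0.57681.
P = 103 × 0.57681 = 59.411 kPa.

P ≈ 59.4 kPa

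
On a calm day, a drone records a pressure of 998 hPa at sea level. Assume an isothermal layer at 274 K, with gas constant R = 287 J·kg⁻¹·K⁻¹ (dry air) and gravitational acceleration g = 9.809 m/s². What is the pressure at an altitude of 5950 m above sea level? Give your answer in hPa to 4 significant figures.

Scale height: H = RT/g = 287 × 274 / 9.809 = 8016.9 m.
Barometric formula: P = P₀ exp(−z/H).
z/H = 5950.0/8016.9 = 0.74218; exp(−0.74218) = 0.47607.
P = 998 × 0.47607 = 475.12 hPa.

P ≈ 475.1 hPa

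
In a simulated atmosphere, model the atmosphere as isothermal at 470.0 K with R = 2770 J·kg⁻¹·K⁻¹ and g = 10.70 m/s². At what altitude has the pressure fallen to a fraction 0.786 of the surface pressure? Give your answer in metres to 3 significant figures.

z ≈ 29300 m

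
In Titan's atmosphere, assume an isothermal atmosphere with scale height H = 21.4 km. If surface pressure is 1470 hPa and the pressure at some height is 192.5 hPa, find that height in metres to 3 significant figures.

z ≈ 43500 m

Invert the barometric formula: z = H ln(P₀/P).
P₀/P = 1470/192.5 = 7.6364; ln(7.6364) = 2.0329.
z = 21400 × 2.0329 = 43504 m.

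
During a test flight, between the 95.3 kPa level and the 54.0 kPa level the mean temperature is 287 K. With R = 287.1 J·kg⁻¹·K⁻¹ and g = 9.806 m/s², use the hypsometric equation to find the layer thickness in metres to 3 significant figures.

Δz ≈ 4770 m

Hypsometric equation: Δz = (R T̄/g) ln(P₁/P₂).
R T̄/g = 287.1 × 287 / 9.806 = 8402.8 m.
ln(95.3/54.0) = ln(1.7648) = 0.56804.
Δz = 8402.8 × 0.56804 = 4773.1 m.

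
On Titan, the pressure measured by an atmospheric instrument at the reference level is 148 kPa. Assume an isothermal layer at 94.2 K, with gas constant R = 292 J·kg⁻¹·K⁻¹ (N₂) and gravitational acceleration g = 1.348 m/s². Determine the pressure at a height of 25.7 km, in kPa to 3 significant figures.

P ≈ 42.0 kPa

Scale height: H = RT/g = 292 × 94.2 / 1.348 = 20405 m.
Barometric formula: P = P₀ exp(−z/H).
z/H = 25700/20405 = 1.2595; exp(−1.2595) = 0.28380.
P = 148 × 0.28380 = 42.002 kPa.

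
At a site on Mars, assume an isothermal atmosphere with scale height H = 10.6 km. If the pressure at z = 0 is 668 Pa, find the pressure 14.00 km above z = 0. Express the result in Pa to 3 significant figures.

Barometric formula: P = P₀ exp(−z/H).
z/H = 14000/10600 = 1.3208; exp(−1.3208) = 0.26692.
P = 668 × 0.26692 = 178.30 Pa.

P ≈ 178 Pa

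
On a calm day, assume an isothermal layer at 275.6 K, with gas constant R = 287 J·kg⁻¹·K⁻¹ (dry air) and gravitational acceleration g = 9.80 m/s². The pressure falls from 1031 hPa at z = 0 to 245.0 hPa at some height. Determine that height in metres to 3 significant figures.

z ≈ 11600 m

Scale height: H = RT/g = 287 × 275.6 / 9.80 = 8071.1 m.
Invert the barometric formula: z = H ln(P₀/P).
P₀/P = 1031/245.0 = 4.2082; ln(4.2082) = 1.4370.
z = 8071.1 × 1.4370 = 11598 m.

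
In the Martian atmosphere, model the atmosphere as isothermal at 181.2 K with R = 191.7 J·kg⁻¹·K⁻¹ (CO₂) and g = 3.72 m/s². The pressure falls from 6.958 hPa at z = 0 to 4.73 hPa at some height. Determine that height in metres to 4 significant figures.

Scale height: H = RT/g = 191.7 × 181.2 / 3.72 = 9337.6 m.
Invert the barometric formula: z = H ln(P₀/P).
P₀/P = 6.958/4.73 = 1.4710; ln(1.4710) = 0.38594.
z = 9337.6 × 0.38594 = 3603.8 m.

z ≈ 3604 m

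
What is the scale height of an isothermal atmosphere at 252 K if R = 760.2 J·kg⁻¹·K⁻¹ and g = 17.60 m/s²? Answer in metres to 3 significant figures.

The scale height of an isothermal atmosphere is H = RT/g.
H = 760.2 × 252 / 17.60 = 191570/17.60 = 10885 m.

H ≈ 10900 m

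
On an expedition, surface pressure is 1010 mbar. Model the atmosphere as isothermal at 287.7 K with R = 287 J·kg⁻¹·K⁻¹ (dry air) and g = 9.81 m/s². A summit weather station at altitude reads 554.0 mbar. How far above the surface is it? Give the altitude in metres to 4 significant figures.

z ≈ 5055 m

Scale height: H = RT/g = 287 × 287.7 / 9.81 = 8416.9 m.
Invert the barometric formula: z = H ln(P₀/P).
P₀/P = 1010/554.0 = 1.8231; ln(1.8231) = 0.60054.
z = 8416.9 × 0.60054 = 5054.7 m.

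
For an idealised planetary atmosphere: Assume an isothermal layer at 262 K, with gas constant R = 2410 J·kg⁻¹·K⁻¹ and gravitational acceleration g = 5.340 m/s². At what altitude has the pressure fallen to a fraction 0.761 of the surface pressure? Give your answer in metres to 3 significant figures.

Scale height: H = RT/g = 2410 × 262 / 5.340 = 118240 m.
Set P/P₀ = exp(−z/H) = 0.761, so z = −H ln(0.761).
−ln(0.761) = 0.27312; z = 118240 × 0.27312 = 32294 m.

z ≈ 32300 m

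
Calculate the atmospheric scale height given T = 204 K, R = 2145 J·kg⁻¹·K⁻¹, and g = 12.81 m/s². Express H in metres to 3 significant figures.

The scale height of an isothermal atmosphere is H = RT/g.
H = 2145 × 204 / 12.81 = 437580/12.81 = 34159 m.

H ≈ 34200 m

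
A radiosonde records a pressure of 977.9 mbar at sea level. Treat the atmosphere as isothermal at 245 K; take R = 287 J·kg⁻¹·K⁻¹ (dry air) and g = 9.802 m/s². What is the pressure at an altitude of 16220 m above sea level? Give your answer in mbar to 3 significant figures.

Scale height: H = RT/g = 287 × 245 / 9.802 = 7173.5 m.
Barometric formula: P = P₀ exp(−z/H).
z/H = 16220/7173.5 = 2.2611; exp(−2.2611) = 0.10424.
P = 977.9 × 0.10424 = 101.94 mbar.

P ≈ 102 mbar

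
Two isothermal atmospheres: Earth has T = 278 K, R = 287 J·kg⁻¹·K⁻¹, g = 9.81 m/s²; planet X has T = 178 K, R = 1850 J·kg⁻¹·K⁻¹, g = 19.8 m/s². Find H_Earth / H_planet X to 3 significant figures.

H = RT/g for each body.
H_Earth = 287 × 278 / 9.81 = 8133.1 m.
H_planet X = 1850 × 178 / 19.8 = 16631 m.
H_Earth/H_planet X = 8133.1/16631 = 0.48903.

H_Earth/H_planet X ≈ 0.489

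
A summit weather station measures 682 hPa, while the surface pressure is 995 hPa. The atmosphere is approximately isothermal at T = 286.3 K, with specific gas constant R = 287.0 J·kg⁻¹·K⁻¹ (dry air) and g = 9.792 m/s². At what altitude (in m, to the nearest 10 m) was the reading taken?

z ≈ 3170 m

Scale height: H = RT/g = 287.0 × 286.3 / 9.792 = 8391.4 m.
Invert the barometric formula: z = H ln(P₀/P).
P₀/P = 995/682 = 1.4589; ln(1.4589) = 0.37768.
z = 8391.4 × 0.37768 = 3169.3 m.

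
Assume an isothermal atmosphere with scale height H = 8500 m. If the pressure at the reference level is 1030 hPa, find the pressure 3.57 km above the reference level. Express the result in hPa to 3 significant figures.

Barometric formula: P = P₀ exp(−z/H).
z/H = 3570.0/8500.0 = 0.42000; exp(−0.42000) = 0.65705.
P = 1030 × 0.65705 = 676.76 hPa.

P ≈ 677 hPa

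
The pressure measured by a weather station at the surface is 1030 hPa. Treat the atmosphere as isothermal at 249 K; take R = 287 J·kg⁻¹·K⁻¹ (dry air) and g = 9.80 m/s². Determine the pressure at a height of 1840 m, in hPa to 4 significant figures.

Scale height: H = RT/g = 287 × 249 / 9.80 = 7292.1 m.
Barometric formula: P = P₀ exp(−z/H).
z/H = 1840.0/7292.1 = 0.25233; exp(−0.25233) = 0.77699.
P = 1030 × 0.77699 = 800.30 hPa.

P ≈ 800.3 hPa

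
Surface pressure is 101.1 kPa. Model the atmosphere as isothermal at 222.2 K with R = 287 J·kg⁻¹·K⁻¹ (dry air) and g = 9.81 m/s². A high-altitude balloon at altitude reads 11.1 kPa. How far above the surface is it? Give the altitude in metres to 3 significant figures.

z ≈ 14400 m

Scale height: H = RT/g = 287 × 222.2 / 9.81 = 6500.7 m.
Invert the barometric formula: z = H ln(P₀/P).
P₀/P = 101.1/11.1 = 9.1081; ln(9.1081) = 2.2092.
z = 6500.7 × 2.2092 = 14361 m.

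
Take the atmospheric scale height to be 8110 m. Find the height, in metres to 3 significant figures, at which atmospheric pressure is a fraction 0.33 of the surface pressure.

Set P/P₀ = exp(−z/H) = 0.33, so z = −H ln(0.33).
−ln(0.33) = 1.1087; z = 8110.0 × 1.1087 = 8991.6 m.

z ≈ 8990 m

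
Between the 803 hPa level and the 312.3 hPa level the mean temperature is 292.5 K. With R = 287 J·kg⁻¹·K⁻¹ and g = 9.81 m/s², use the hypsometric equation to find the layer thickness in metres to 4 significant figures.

Δz ≈ 8081 m

Hypsometric equation: Δz = (R T̄/g) ln(P₁/P₂).
R T̄/g = 287 × 292.5 / 9.81 = 8557.3 m.
ln(803/312.3) = ln(2.5712) = 0.94437.
Δz = 8557.3 × 0.94437 = 8081.3 m.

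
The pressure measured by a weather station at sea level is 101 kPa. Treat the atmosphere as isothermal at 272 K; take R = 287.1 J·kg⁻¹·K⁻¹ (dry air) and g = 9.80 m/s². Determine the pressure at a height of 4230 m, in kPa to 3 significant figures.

Scale height: H = RT/g = 287.1 × 272 / 9.80 = 7968.5 m.
Barometric formula: P = P₀ exp(−z/H).
z/H = 4230.0/7968.5 = 0.53084; exp(−0.53084) = 0.58811.
P = 101 × 0.58811 = 59.399 kPa.

P ≈ 59.4 kPa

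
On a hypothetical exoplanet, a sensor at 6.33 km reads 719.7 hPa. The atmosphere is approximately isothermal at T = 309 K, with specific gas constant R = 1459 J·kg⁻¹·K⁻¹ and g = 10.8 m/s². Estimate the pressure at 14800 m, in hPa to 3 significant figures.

Scale height: H = RT/g = 1459 × 309 / 10.8 = 41744 m.
Between two levels, P₂ = P₁ exp(−Δz/H) with Δz = z₂ − z₁.
Δz = 14800 − 6330.0 = 8470.0 m; Δz/H = 8470.0/41744 = 0.20290.
P₂ = 719.7 × exp(−0.20290) = 719.7 × 0.81636 = 587.53 hPa.

P ≈ 588 hPa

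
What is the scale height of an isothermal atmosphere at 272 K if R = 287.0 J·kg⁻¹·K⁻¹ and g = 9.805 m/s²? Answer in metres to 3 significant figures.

The scale height of an isothermal atmosphere is H = RT/g.
H = 287.0 × 272 / 9.805 = 78064/9.805 = 7961.7 m.

H ≈ 7960 m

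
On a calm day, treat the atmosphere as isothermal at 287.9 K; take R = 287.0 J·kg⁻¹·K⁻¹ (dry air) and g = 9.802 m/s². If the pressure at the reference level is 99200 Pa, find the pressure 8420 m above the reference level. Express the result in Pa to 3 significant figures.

P ≈ 36500 Pa

Scale height: H = RT/g = 287.0 × 287.9 / 9.802 = 8429.6 m.
Barometric formula: P = P₀ exp(−z/H).
z/H = 8420.0/8429.6 = 0.99886; exp(−0.99886) = 0.36830.
P = 99200 × 0.36830 = 36535 Pa.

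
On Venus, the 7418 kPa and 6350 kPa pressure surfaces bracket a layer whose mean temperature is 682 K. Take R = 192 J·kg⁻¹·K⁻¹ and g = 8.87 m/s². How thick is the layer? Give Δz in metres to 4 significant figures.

Hypsometric equation: Δz = (R T̄/g) ln(P₁/P₂).
R T̄/g = 192 × 682 / 8.87 = 14763 m.
ln(7418/6350) = ln(1.1682) = 0.15546.
Δz = 14763 × 0.15546 = 2295.1 m.

Δz ≈ 2295 m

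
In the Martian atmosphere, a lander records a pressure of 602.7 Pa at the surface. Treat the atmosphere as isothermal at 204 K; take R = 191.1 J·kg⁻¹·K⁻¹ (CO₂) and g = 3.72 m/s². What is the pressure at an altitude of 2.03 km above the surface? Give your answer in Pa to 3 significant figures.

P ≈ 497 Pa

Scale height: H = RT/g = 191.1 × 204 / 3.72 = 10480 m.
Barometric formula: P = P₀ exp(−z/H).
z/H = 2030.0/10480 = 0.19370; exp(−0.19370) = 0.82391.
P = 602.7 × 0.82391 = 496.57 Pa.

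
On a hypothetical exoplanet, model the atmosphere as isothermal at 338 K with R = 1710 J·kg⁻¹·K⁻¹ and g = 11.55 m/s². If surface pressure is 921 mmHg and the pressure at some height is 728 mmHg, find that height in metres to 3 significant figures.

Scale height: H = RT/g = 1710 × 338 / 11.55 = 50042 m.
Invert the barometric formula: z = H ln(P₀/P).
P₀/P = 921/728 = 1.2651; ln(1.2651) = 0.23515.
z = 50042 × 0.23515 = 11767 m.

z ≈ 11800 m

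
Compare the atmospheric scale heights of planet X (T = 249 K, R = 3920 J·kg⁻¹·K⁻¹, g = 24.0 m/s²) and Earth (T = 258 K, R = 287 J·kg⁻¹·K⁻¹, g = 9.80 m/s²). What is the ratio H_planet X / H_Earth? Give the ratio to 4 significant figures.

H_planet X/H_Earth ≈ 5.383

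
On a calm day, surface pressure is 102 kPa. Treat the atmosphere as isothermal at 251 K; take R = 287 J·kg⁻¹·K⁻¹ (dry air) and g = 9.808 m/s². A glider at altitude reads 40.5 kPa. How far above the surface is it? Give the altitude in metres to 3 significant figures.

Scale height: H = RT/g = 287 × 251 / 9.808 = 7344.7 m.
Invert the barometric formula: z = H ln(P₀/P).
P₀/P = 102/40.5 = 2.5185; ln(2.5185) = 0.92366.
z = 7344.7 × 0.92366 = 6784.0 m.

z ≈ 6780 m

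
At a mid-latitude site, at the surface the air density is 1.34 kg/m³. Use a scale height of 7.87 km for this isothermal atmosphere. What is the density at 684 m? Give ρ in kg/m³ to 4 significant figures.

In an isothermal atmosphere, density decays like pressure: ρ = ρ₀ exp(−z/H).
z/H = 684.00/7870.0 = 0.086912; exp(−0.086912) = 0.91676.
ρ = 1.34 × 0.91676 = 1.2285 kg/m³.

ρ ≈ 1.228 kg/m³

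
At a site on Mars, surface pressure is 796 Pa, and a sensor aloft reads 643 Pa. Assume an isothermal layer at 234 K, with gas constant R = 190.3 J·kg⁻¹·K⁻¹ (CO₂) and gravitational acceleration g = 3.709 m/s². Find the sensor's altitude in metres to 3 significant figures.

z ≈ 2560 m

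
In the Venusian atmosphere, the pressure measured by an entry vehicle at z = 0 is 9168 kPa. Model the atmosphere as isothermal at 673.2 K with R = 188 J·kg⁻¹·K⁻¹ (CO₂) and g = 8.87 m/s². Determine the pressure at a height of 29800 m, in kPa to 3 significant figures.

Scale height: H = RT/g = 188 × 673.2 / 8.87 = 14269 m.
Barometric formula: P = P₀ exp(−z/H).
z/H = 29800/14269 = 2.0884; exp(−2.0884) = 0.12389.
P = 9168 × 0.12389 = 1135.8 kPa.

P ≈ 1140 kPa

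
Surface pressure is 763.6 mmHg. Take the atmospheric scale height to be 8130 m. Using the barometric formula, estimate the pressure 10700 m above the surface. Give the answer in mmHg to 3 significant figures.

Barometric formula: P = P₀ exp(−z/H).
z/H = 10700/8130.0 = 1.3161; exp(−1.3161) = 0.26818.
P = 763.6 × 0.26818 = 204.78 mmHg.

P ≈ 205 mmHg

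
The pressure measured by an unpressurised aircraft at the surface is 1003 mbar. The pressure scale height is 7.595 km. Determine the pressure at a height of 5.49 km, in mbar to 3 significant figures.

Barometric formula: P = P₀ exp(−z/H).
z/H = 5490.0/7595.0 = 0.72284; exp(−0.72284) = 0.48537.
P = 1003 × 0.48537 = 486.83 mbar.

P ≈ 487 mbar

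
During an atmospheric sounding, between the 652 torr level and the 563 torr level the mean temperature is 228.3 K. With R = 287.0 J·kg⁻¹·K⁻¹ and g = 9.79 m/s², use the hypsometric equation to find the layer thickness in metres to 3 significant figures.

Δz ≈ 982 m

Hypsometric equation: Δz = (R T̄/g) ln(P₁/P₂).
R T̄/g = 287.0 × 228.3 / 9.79 = 6692.8 m.
ln(652/563) = ln(1.1581) = 0.14678.
Δz = 6692.8 × 0.14678 = 982.37 m.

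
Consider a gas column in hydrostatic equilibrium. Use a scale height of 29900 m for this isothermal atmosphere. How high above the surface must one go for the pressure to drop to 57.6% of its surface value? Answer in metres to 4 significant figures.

z ≈ 16490 m

Set P/P₀ = exp(−z/H) = 0.576, so z = −H ln(0.576).
−ln(0.576) = 0.55165; z = 29900 × 0.55165 = 16494 m.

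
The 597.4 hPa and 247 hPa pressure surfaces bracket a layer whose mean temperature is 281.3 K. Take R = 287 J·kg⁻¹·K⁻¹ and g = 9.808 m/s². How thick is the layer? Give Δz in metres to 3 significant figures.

Δz ≈ 7270 m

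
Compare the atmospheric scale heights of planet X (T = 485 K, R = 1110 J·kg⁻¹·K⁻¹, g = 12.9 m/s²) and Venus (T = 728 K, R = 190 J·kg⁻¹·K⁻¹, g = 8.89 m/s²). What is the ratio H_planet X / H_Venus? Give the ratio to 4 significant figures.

H = RT/g for each body.
H_planet X = 1110 × 485 / 12.9 = 41733 m.
H_Venus = 190 × 728 / 8.89 = 15559 m.
H_planet X/H_Venus = 41733/15559 = 2.6822.

H_planet X/H_Venus ≈ 2.682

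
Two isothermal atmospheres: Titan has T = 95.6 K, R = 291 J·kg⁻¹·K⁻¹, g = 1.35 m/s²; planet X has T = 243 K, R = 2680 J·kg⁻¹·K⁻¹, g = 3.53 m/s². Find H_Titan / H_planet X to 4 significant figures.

H = RT/g for each body.
H_Titan = 291 × 95.6 / 1.35 = 20607 m.
H_planet X = 2680 × 243 / 3.53 = 184490 m.
H_Titan/H_planet X = 20607/184490 = 0.11170.

H_Titan/H_planet X ≈ 0.1117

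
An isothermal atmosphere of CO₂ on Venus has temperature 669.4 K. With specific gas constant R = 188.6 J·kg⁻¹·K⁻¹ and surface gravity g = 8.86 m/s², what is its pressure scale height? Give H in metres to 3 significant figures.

H ≈ 14200 m

The scale height of an isothermal atmosphere is H = RT/g.
H = 188.6 × 669.4 / 8.86 = 126250/8.86 = 14249 m.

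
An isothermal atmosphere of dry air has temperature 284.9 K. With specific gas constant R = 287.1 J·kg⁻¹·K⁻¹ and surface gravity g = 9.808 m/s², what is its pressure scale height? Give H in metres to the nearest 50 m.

The scale height of an isothermal atmosphere is H = RT/g.
H = 287.1 × 284.9 / 9.808 = 81795/9.808 = 8339.6 m.

H ≈ 8350 m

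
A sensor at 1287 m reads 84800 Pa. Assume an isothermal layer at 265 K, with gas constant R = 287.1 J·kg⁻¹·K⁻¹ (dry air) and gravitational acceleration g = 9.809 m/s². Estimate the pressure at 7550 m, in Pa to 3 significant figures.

P ≈ 37800 Pa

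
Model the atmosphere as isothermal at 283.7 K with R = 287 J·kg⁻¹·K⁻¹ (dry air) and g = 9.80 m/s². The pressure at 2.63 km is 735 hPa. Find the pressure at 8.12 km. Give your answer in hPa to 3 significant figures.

P ≈ 380 hPa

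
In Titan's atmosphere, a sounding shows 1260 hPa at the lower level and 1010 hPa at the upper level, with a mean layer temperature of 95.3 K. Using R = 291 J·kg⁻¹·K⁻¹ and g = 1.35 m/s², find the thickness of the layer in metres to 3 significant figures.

Δz ≈ 4540 m

Hypsometric equation: Δz = (R T̄/g) ln(P₁/P₂).
R T̄/g = 291 × 95.3 / 1.35 = 20542 m.
ln(1260/1010) = ln(1.2475) = 0.22114.
Δz = 20542 × 0.22114 = 4542.7 m.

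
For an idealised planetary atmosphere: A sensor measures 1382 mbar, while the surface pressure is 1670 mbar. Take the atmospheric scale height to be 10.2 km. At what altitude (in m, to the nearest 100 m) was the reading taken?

Invert the barometric formula: z = H ln(P₀/P).
P₀/P = 1670/1382 = 1.2084; ln(1.2084) = 0.18930.
z = 10200 × 0.18930 = 1930.9 m.

z ≈ 1900 m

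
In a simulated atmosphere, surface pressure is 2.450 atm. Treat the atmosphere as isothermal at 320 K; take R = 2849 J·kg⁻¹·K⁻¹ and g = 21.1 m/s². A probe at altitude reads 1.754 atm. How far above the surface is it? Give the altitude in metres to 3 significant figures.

Scale height: H = RT/g = 2849 × 320 / 21.1 = 43208 m.
Invert the barometric formula: z = H ln(P₀/P).
P₀/P = 2.450/1.754 = 1.3968; ln(1.3968) = 0.33418.
z = 43208 × 0.33418 = 14439 m.

z ≈ 14400 m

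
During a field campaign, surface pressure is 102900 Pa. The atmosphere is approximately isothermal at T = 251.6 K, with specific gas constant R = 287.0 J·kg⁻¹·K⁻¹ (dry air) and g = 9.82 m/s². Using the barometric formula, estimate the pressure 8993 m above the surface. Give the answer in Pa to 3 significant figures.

P ≈ 30300 Pa

Scale height: H = RT/g = 287.0 × 251.6 / 9.82 = 7353.3 m.
Barometric formula: P = P₀ exp(−z/H).
z/H = 8993.0/7353.3 = 1.2230; exp(−1.2230) = 0.29435.
P = 102900 × 0.29435 = 30289 Pa.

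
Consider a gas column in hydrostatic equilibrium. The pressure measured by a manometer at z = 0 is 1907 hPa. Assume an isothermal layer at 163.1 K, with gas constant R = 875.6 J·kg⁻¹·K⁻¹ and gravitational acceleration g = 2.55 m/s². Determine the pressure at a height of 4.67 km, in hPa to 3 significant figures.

Scale height: H = RT/g = 875.6 × 163.1 / 2.55 = 56004 m.
Barometric formula: P = P₀ exp(−z/H).
z/H = 4670.0/56004 = 0.083387; exp(−0.083387) = 0.92000.
P = 1907 × 0.92000 = 1754.4 hPa.

P ≈ 1750 hPa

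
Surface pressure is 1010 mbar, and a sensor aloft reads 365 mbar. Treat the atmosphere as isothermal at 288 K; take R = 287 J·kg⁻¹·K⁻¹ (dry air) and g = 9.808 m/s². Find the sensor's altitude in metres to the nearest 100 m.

z ≈ 8600 m

Scale height: H = RT/g = 287 × 288 / 9.808 = 8427.4 m.
Invert the barometric formula: z = H ln(P₀/P).
P₀/P = 1010/365 = 2.7671; ln(2.7671) = 1.0178.
z = 8427.4 × 1.0178 = 8577.4 m.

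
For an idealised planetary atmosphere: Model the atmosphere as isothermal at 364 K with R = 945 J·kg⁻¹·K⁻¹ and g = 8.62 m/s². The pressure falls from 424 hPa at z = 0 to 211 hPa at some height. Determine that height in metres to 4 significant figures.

z ≈ 27850 m

Scale height: H = RT/g = 945 × 364 / 8.62 = 39905 m.
Invert the barometric formula: z = H ln(P₀/P).
P₀/P = 424/211 = 2.0095; ln(2.0095) = 0.69789.
z = 39905 × 0.69789 = 27849 m.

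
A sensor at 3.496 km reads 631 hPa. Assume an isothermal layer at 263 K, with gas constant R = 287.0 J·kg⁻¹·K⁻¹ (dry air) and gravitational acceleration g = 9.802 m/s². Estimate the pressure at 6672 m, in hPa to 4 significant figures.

Scale height: H = RT/g = 287.0 × 263 / 9.802 = 7700.6 m.
Between two levels, P₂ = P₁ exp(−Δz/H) with Δz = z₂ − z₁.
Δz = 6672.0 − 3496.0 = 3176.0 m; Δz/H = 3176.0/7700.6 = 0.41244.
P₂ = 631 × exp(−0.41244) = 631 × 0.66203 = 417.74 hPa.

P ≈ 417.7 hPa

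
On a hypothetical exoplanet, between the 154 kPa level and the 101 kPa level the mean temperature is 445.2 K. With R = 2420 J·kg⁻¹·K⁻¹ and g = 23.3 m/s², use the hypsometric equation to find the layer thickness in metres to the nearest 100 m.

Δz ≈ 19500 m

Hypsometric equation: Δz = (R T̄/g) ln(P₁/P₂).
R T̄/g = 2420 × 445.2 / 23.3 = 46240 m.
ln(154/101) = ln(1.5248) = 0.42186.
Δz = 46240 × 0.42186 = 19507 m.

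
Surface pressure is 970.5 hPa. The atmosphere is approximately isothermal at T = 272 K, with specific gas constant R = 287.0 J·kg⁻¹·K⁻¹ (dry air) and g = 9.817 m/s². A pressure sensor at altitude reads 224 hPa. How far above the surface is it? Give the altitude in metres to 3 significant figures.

z ≈ 11700 m

Scale height: H = RT/g = 287.0 × 272 / 9.817 = 7951.9 m.
Invert the barometric formula: z = H ln(P₀/P).
P₀/P = 970.5/224 = 4.3326; ln(4.3326) = 1.4662.
z = 7951.9 × 1.4662 = 11659 m.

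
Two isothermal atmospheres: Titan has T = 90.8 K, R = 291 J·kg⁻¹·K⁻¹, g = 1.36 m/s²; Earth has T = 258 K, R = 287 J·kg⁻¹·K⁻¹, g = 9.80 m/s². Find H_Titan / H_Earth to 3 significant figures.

H = RT/g for each body.
H_Titan = 291 × 90.8 / 1.36 = 19429 m.
H_Earth = 287 × 258 / 9.80 = 7555.7 m.
H_Titan/H_Earth = 19429/7555.7 = 2.5714.

H_Titan/H_Earth ≈ 2.57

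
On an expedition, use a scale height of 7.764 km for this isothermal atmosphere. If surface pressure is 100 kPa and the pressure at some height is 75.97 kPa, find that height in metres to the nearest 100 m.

Invert the barometric formula: z = H ln(P₀/P).
P₀/P = 100/75.97 = 1.3163; ln(1.3163) = 0.27482.
z = 7764.0 × 0.27482 = 2133.7 m.

z ≈ 2100 m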